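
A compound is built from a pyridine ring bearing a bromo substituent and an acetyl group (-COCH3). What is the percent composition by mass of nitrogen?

Atom tally by fragment:
  pyridine ring core → C:5 H:5 N:1
  (− 2 ring H displaced by substituents)
  + Br → Br:1
  + COCH3 → C:2 H:3 O:1
Element totals:
  C: 7
  H: 6
  Br: 1
  N: 1
  O: 1
Molecular formula: C7H6BrNO.
Molar mass = 200.035 g/mol.
Mass from N: 1 × 14.007 = 14.007 g/mol.
%N = 14.007 / 200.035 × 100 = 7.00%.

7.00%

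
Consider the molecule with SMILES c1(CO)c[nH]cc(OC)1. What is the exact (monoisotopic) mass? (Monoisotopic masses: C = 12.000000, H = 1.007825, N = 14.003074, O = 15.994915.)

127.0633

Atom tally by fragment:
  pyrrole ring core → C:4 H:5 N:1
  (− 2 ring H displaced by substituents)
  + CH2OH → C:1 H:3 O:1
  + OCH3 → C:1 H:3 O:1
Element totals:
  C: 6
  H: 9
  N: 1
  O: 2
Molecular formula: C6H9NO2.
  M = 6(12.0) + 9(1.007825) + 14.003074 + 2(15.994915)
    = 72.000000 + 9.070425 + 14.003074 + 31.989830 = 127.063329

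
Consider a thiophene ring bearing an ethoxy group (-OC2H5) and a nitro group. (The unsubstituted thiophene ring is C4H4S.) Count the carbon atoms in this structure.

Atom tally by fragment:
  thiophene ring core → C:4 H:4 S:1
  (− 2 ring H displaced by substituents)
  + OC2H5 → C:2 H:5 O:1
  + NO2 → N:1 O:2
Element totals:
  C: 6
  H: 7
  N: 1
  O: 3
  S: 1

6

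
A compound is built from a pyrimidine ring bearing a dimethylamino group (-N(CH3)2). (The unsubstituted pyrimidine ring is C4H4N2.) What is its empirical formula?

Atom tally by fragment:
  pyrimidine ring core → C:4 H:4 N:2
  (− 1 ring H displaced by substituents)
  + N(CH3)2 → N:1 C:2 H:6
Element totals:
  C: 6
  H: 9
  N: 3
Molecular formula: C6H9N3.
gcd of subscripts = 3; dividing each by 3:
  C: 6/3 = 2
  H: 9/3 = 3
  N: 3/3 = 1

C2H3N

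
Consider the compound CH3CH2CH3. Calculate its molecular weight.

44.10 g/mol

Atom tally by fragment:
  CH3 → C:1 H:3
  CH2 → C:1 H:2
  CH3 → C:1 H:3
Element totals:
  C: 3
  H: 8
Molecular formula: C3H8.
  M = 3(12.011) + 8(1.008)
    = 36.033 + 8.064 = 44.097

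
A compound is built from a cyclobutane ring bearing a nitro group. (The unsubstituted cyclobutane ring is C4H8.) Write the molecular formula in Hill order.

Atom tally by fragment:
  cyclobutane ring core → C:4 H:8
  (− 1 ring H displaced by substituents)
  + NO2 → N:1 O:2
Element totals:
  C: 4
  H: 7
  N: 1
  O: 2

C4H7NO2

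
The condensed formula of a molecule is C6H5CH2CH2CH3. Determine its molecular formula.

C9H12

Atom tally by fragment:
  benzene ring core → C:6 H:6
  (− 1 ring H displaced by substituents)
  + CH2CH2CH3 → C:3 H:7
Element totals:
  C: 9
  H: 12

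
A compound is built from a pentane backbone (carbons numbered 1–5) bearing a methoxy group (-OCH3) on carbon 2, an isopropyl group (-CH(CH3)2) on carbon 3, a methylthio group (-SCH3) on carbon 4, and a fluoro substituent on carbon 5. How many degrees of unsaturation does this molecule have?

Atom tally by fragment:
  CH3 → C:1 H:3
  CH(OCH3) → C:2 H:4 O:1
  CH(CH(CH3)2) → C:4 H:8
  CH(SCH3) → C:2 H:4 S:1
  CH2F → C:1 H:2 F:1
Element totals:
  C: 10
  H: 21
  F: 1
  O: 1
  S: 1
Molecular formula: C10H21FOS.
DoU = (2C + 2 + N − H − X) / 2 = (2·10 + 2 + 0 − 21 − 1) / 2 = 0.

0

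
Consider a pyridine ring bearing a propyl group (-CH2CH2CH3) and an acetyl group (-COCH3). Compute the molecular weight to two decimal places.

Atom tally by fragment:
  pyridine ring core → C:5 H:5 N:1
  (− 2 ring H displaced by substituents)
  + CH2CH2CH3 → C:3 H:7
  + COCH3 → C:2 H:3 O:1
Element totals:
  C: 10
  H: 13
  N: 1
  O: 1
Molecular formula: C10H13NO.
  M = 10(12.011) + 13(1.008) + 14.007 + 15.999
    = 120.110 + 13.104 + 14.007 + 15.999 = 163.220

163.22 g/mol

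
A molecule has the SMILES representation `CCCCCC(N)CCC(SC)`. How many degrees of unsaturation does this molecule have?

0

Atom tally by fragment:
  CH3 → C:1 H:3
  CH2 → C:1 H:2
  CH2 → C:1 H:2
  CH2 → C:1 H:2
  CH2 → C:1 H:2
  CH(NH2) → C:1 H:3 N:1
  CH2 → C:1 H:2
  CH2 → C:1 H:2
  CH2SCH3 → C:2 H:5 S:1
Element totals:
  C: 10
  H: 23
  N: 1
  S: 1
Molecular formula: C10H23NS.
DoU = (2C + 2 + N − H − X) / 2 = (2·10 + 2 + 1 − 23 − 0) / 2 = 0.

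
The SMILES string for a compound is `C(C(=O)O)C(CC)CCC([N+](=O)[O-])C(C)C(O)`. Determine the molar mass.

Atom tally by fragment:
  HOOCCH2 → C:2 H:3 O:2
  CH(C2H5) → C:3 H:6
  CH2 → C:1 H:2
  CH2 → C:1 H:2
  CH(NO2) → C:1 H:1 N:1 O:2
  CH(CH3) → C:2 H:4
  CH2OH → C:1 H:3 O:1
Element totals:
  C: 11
  H: 21
  N: 1
  O: 5
Molecular formula: C11H21NO5.
  M = 11(12.011) + 21(1.008) + 14.007 + 5(15.999)
    = 132.121 + 21.168 + 14.007 + 79.995 = 247.291

247.29 g/mol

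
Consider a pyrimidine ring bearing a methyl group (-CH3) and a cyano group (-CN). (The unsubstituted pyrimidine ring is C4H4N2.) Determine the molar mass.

119.13 g/mol

Atom tally by fragment:
  pyrimidine ring core → C:4 H:4 N:2
  (− 2 ring H displaced by substituents)
  + CH3 → C:1 H:3
  + CN → C:1 N:1
Element totals:
  C: 6
  H: 5
  N: 3
Molecular formula: C6H5N3.
  M = 6(12.011) + 5(1.008) + 3(14.007)
    = 72.066 + 5.040 + 42.021 = 119.127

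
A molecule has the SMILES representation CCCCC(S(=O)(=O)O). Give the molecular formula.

C5H12O3S

Atom tally by fragment:
  CH3 → C:1 H:3
  CH2 → C:1 H:2
  CH2 → C:1 H:2
  CH2 → C:1 H:2
  CH2SO3H → C:1 H:3 S:1 O:3
Element totals:
  C: 5
  H: 12
  O: 3
  S: 1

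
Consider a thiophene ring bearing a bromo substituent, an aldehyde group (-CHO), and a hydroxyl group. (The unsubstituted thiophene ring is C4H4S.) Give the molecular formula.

C5H3BrO2S

Atom tally by fragment:
  thiophene ring core → C:4 H:4 S:1
  (− 3 ring H displaced by substituents)
  + Br → Br:1
  + CHO → C:1 H:1 O:1
  + OH → O:1 H:1
Element totals:
  C: 5
  H: 3
  Br: 1
  O: 2
  S: 1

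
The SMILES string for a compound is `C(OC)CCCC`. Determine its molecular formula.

Atom tally by fragment:
  CH3OCH2 → C:2 H:5 O:1
  CH2 → C:1 H:2
  CH2 → C:1 H:2
  CH2 → C:1 H:2
  CH3 → C:1 H:3
Element totals:
  C: 6
  H: 14
  O: 1

C6H14O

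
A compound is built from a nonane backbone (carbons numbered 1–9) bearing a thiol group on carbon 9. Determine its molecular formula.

C9H20S

Atom tally by fragment:
  CH3 → C:1 H:3
  CH2 → C:1 H:2
  CH2 → C:1 H:2
  CH2 → C:1 H:2
  CH2 → C:1 H:2
  CH2 → C:1 H:2
  CH2 → C:1 H:2
  CH2 → C:1 H:2
  CH2SH → C:1 H:3 S:1
Element totals:
  C: 9
  H: 20
  S: 1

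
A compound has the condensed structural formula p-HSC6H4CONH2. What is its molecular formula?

C7H7NOS

Atom tally by fragment:
  benzene ring core → C:6 H:6
  (− 2 ring H displaced by substituents)
  + SH → S:1 H:1
  + CONH2 → C:1 H:2 O:1 N:1
Element totals:
  C: 7
  H: 7
  N: 1
  O: 1
  S: 1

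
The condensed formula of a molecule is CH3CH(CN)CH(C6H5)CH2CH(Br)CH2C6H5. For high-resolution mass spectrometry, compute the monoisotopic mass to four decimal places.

Atom tally by fragment:
  CH3 → C:1 H:3
  CH(CN) → C:2 H:1 N:1
  CH(C6H5) → C:7 H:6
  CH2 → C:1 H:2
  CH(Br) → C:1 H:1 Br:1
  CH2C6H5 → C:7 H:7
Element totals:
  C: 19
  H: 20
  Br: 1
  N: 1
Molecular formula: C19H20BrN.
  M = 19(12.0) + 20(1.007825) + 78.918338 + 14.003074
    = 228.000000 + 20.156500 + 78.918338 + 14.003074 = 341.077912

341.0779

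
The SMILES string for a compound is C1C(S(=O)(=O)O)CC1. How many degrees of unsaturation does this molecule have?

1

Atom tally by fragment:
  cyclobutane ring core → C:4 H:8
  (− 1 ring H displaced by substituents)
  + SO3H → S:1 O:3 H:1
Element totals:
  C: 4
  H: 8
  O: 3
  S: 1
Molecular formula: C4H8O3S.
DoU = (2C + 2 + N − H − X) / 2 = (2·4 + 2 + 0 − 8 − 0) / 2 = 1.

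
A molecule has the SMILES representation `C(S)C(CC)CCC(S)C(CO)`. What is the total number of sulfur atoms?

2

Atom tally by fragment:
  HSCH2 → C:1 H:3 S:1
  CH(C2H5) → C:3 H:6
  CH2 → C:1 H:2
  CH2 → C:1 H:2
  CH(SH) → C:1 H:2 S:1
  CH2CH2OH → C:2 H:5 O:1
Element totals:
  C: 9
  H: 20
  O: 1
  S: 2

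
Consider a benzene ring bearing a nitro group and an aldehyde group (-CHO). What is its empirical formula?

C7H5NO3

Atom tally by fragment:
  benzene ring core → C:6 H:6
  (− 2 ring H displaced by substituents)
  + NO2 → N:1 O:2
  + CHO → C:1 H:1 O:1
Element totals:
  C: 7
  H: 5
  N: 1
  O: 3
Molecular formula: C7H5NO3.
gcd of subscripts (7, 5, 1, 3) = 1, so the empirical formula equals the molecular formula.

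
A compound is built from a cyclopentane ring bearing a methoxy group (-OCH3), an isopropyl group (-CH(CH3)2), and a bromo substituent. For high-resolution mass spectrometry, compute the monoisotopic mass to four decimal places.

220.0463

Atom tally by fragment:
  cyclopentane ring core → C:5 H:10
  (− 3 ring H displaced by substituents)
  + OCH3 → C:1 H:3 O:1
  + CH(CH3)2 → C:3 H:7
  + Br → Br:1
Element totals:
  C: 9
  H: 17
  Br: 1
  O: 1
Molecular formula: C9H17BrO.
  M = 9(12.0) + 17(1.007825) + 78.918338 + 15.994915
    = 108.000000 + 17.133025 + 78.918338 + 15.994915 = 220.046278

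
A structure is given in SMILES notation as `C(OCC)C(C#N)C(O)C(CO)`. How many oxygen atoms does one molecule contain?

3

Atom tally by fragment:
  C2H5OCH2 → C:3 H:7 O:1
  CH(CN) → C:2 H:1 N:1
  CH(OH) → C:1 H:2 O:1
  CH2CH2OH → C:2 H:5 O:1
Element totals:
  C: 8
  H: 15
  N: 1
  O: 3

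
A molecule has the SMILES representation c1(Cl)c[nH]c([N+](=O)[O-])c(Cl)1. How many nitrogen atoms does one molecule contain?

2

Atom tally by fragment:
  pyrrole ring core → C:4 H:5 N:1
  (− 3 ring H displaced by substituents)
  + Cl → Cl:1
  + NO2 → N:1 O:2
  + Cl → Cl:1
Element totals:
  C: 4
  H: 2
  Cl: 2
  N: 2
  O: 2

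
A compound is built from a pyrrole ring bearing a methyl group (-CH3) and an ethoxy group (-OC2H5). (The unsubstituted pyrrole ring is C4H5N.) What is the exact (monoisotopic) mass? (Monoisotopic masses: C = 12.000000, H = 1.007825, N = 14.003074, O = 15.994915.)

Atom tally by fragment:
  pyrrole ring core → C:4 H:5 N:1
  (− 2 ring H displaced by substituents)
  + CH3 → C:1 H:3
  + OC2H5 → C:2 H:5 O:1
Element totals:
  C: 7
  H: 11
  N: 1
  O: 1
Molecular formula: C7H11NO.
  M = 7(12.0) + 11(1.007825) + 14.003074 + 15.994915
    = 84.000000 + 11.086075 + 14.003074 + 15.994915 = 125.084064

125.0841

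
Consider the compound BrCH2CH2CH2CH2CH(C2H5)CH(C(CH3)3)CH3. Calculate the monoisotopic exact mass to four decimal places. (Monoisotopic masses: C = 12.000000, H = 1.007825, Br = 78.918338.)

262.1296

Atom tally by fragment:
  BrCH2 → C:1 H:2 Br:1
  CH2 → C:1 H:2
  CH2 → C:1 H:2
  CH2 → C:1 H:2
  CH(C2H5) → C:3 H:6
  CH(C(CH3)3) → C:5 H:10
  CH3 → C:1 H:3
Element totals:
  C: 13
  H: 27
  Br: 1
Molecular formula: C13H27Br.
  M = 13(12.0) + 27(1.007825) + 78.918338
    = 156.000000 + 27.211275 + 78.918338 = 262.129613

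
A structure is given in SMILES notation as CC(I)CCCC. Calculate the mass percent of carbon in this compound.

Atom tally by fragment:
  CH3 → C:1 H:3
  CH(I) → C:1 H:1 I:1
  CH2 → C:1 H:2
  CH2 → C:1 H:2
  CH2 → C:1 H:2
  CH3 → C:1 H:3
Element totals:
  C: 6
  H: 13
  I: 1
Molecular formula: C6H13I.
Molar mass = 212.074 g/mol.
Mass from C: 6 × 12.011 = 72.066 g/mol.
%C = 72.066 / 212.074 × 100 = 33.98%.

33.98%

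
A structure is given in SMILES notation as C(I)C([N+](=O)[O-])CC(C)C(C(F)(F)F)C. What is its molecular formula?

Atom tally by fragment:
  ICH2 → C:1 H:2 I:1
  CH(NO2) → C:1 H:1 N:1 O:2
  CH2 → C:1 H:2
  CH(CH3) → C:2 H:4
  CH(CF3) → C:2 H:1 F:3
  CH3 → C:1 H:3
Element totals:
  C: 8
  H: 13
  F: 3
  I: 1
  N: 1
  O: 2

C8H13F3INO2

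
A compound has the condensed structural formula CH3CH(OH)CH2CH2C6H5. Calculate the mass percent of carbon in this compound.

79.96%

Element totals:
  C: 10
  H: 14
  O: 1
Molecular formula: C10H14O.
Molar mass = 150.221 g/mol.
Mass from C: 10 × 12.011 = 120.110 g/mol.
%C = 120.110 / 150.221 × 100 = 79.96%.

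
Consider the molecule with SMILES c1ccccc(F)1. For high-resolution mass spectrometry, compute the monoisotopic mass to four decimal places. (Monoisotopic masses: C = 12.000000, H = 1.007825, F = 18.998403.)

Atom tally by fragment:
  benzene ring core → C:6 H:6
  (− 1 ring H displaced by substituents)
  + F → F:1
Element totals:
  C: 6
  H: 5
  F: 1
Molecular formula: C6H5F.
  M = 6(12.0) + 5(1.007825) + 18.998403
    = 72.000000 + 5.039125 + 18.998403 = 96.037528

96.0375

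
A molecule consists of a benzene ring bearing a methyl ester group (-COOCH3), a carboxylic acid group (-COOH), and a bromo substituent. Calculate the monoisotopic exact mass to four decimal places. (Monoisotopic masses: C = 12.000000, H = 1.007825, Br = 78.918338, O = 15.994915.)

257.9528

Atom tally by fragment:
  benzene ring core → C:6 H:6
  (− 3 ring H displaced by substituents)
  + COOCH3 → C:2 H:3 O:2
  + COOH → C:1 H:1 O:2
  + Br → Br:1
Element totals:
  C: 9
  H: 7
  Br: 1
  O: 4
Molecular formula: C9H7BrO4.
  M = 9(12.0) + 7(1.007825) + 78.918338 + 4(15.994915)
    = 108.000000 + 7.054775 + 78.918338 + 63.979660 = 257.952773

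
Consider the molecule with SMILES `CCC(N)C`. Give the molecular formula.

C4H11N

Atom tally by fragment:
  CH3 → C:1 H:3
  CH2 → C:1 H:2
  CH(NH2) → C:1 H:3 N:1
  CH3 → C:1 H:3
Element totals:
  C: 4
  H: 11
  N: 1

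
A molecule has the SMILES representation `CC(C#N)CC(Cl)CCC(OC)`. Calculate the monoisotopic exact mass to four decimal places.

Atom tally by fragment:
  CH3 → C:1 H:3
  CH(CN) → C:2 H:1 N:1
  CH2 → C:1 H:2
  CH(Cl) → C:1 H:1 Cl:1
  CH2 → C:1 H:2
  CH2 → C:1 H:2
  CH2OCH3 → C:2 H:5 O:1
Element totals:
  C: 9
  H: 16
  Cl: 1
  N: 1
  O: 1
Molecular formula: C9H16ClNO.
  M = 9(12.0) + 16(1.007825) + 34.968853 + 14.003074 + 15.994915
    = 108.000000 + 16.125200 + 34.968853 + 14.003074 + 15.994915 = 189.092042

189.0920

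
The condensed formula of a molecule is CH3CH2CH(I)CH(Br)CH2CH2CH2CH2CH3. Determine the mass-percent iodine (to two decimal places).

Element totals:
  C: 9
  H: 18
  Br: 1
  I: 1
Molecular formula: C9H18BrI.
Molar mass = 333.051 g/mol.
Mass from I: 1 × 126.904 = 126.904 g/mol.
%I = 126.904 / 333.051 × 100 = 38.10%.

38.10%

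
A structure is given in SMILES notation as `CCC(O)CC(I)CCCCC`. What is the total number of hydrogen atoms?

Atom tally by fragment:
  CH3 → C:1 H:3
  CH2 → C:1 H:2
  CH(OH) → C:1 H:2 O:1
  CH2 → C:1 H:2
  CH(I) → C:1 H:1 I:1
  CH2 → C:1 H:2
  CH2 → C:1 H:2
  CH2 → C:1 H:2
  CH2 → C:1 H:2
  CH3 → C:1 H:3
Element totals:
  C: 10
  H: 21
  I: 1
  O: 1

21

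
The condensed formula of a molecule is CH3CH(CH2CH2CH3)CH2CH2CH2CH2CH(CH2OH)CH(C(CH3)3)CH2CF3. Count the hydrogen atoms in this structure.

35

Element totals:
  C: 18
  H: 35
  F: 3
  O: 1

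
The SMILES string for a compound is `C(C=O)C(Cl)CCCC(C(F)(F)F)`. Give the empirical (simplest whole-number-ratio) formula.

Atom tally by fragment:
  OHCCH2 → C:2 H:3 O:1
  CH(Cl) → C:1 H:1 Cl:1
  CH2 → C:1 H:2
  CH2 → C:1 H:2
  CH2 → C:1 H:2
  CH2CF3 → C:2 H:2 F:3
Element totals:
  C: 8
  H: 12
  Cl: 1
  F: 3
  O: 1
Molecular formula: C8H12ClF3O.
gcd of subscripts (8, 1, 3, 12, 1) = 1, so the empirical formula equals the molecular formula.

C8H12ClF3O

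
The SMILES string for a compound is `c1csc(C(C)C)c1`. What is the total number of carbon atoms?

7

Atom tally by fragment:
  thiophene ring core → C:4 H:4 S:1
  (− 1 ring H displaced by substituents)
  + CH(CH3)2 → C:3 H:7
Element totals:
  C: 7
  H: 10
  S: 1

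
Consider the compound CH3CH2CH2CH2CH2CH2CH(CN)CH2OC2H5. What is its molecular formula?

C11H21NO

Atom tally by fragment:
  CH3 → C:1 H:3
  CH2 → C:1 H:2
  CH2 → C:1 H:2
  CH2 → C:1 H:2
  CH2 → C:1 H:2
  CH2 → C:1 H:2
  CH(CN) → C:2 H:1 N:1
  CH2OC2H5 → C:3 H:7 O:1
Element totals:
  C: 11
  H: 21
  N: 1
  O: 1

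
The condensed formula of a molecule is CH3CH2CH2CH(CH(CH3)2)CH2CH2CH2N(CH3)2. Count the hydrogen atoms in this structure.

Element totals:
  C: 12
  H: 27
  N: 1

27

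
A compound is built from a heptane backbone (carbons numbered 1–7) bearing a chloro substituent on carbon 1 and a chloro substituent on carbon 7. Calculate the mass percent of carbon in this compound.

49.72%

Atom tally by fragment:
  ClCH2 → C:1 H:2 Cl:1
  CH2 → C:1 H:2
  CH2 → C:1 H:2
  CH2 → C:1 H:2
  CH2 → C:1 H:2
  CH2 → C:1 H:2
  CH2Cl → C:1 H:2 Cl:1
Element totals:
  C: 7
  H: 14
  Cl: 2
Molecular formula: C7H14Cl2.
Molar mass = 169.089 g/mol.
Mass from C: 7 × 12.011 = 84.077 g/mol.
%C = 84.077 / 169.089 × 100 = 49.72%.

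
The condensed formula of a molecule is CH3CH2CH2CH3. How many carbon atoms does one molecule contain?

4

Atom tally by fragment:
  CH3 → C:1 H:3
  CH2 → C:1 H:2
  CH2 → C:1 H:2
  CH3 → C:1 H:3
Element totals:
  C: 4
  H: 10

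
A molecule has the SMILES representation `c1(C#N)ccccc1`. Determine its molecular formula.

C7H5N

Atom tally by fragment:
  benzene ring core → C:6 H:6
  (− 1 ring H displaced by substituents)
  + CN → C:1 N:1
Element totals:
  C: 7
  H: 5
  N: 1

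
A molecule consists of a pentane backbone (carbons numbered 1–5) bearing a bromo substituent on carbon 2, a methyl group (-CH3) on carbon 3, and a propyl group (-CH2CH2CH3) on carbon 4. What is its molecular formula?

Atom tally by fragment:
  CH3 → C:1 H:3
  CH(Br) → C:1 H:1 Br:1
  CH(CH3) → C:2 H:4
  CH(CH2CH2CH3) → C:4 H:8
  CH3 → C:1 H:3
Element totals:
  C: 9
  H: 19
  Br: 1

C9H19Br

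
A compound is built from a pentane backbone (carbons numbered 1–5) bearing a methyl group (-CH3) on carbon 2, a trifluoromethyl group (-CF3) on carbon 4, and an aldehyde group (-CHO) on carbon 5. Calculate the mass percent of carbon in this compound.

Atom tally by fragment:
  CH3 → C:1 H:3
  CH(CH3) → C:2 H:4
  CH2 → C:1 H:2
  CH(CF3) → C:2 H:1 F:3
  CH2CHO → C:2 H:3 O:1
Element totals:
  C: 8
  H: 13
  F: 3
  O: 1
Molecular formula: C8H13F3O.
Molar mass = 182.185 g/mol.
Mass from C: 8 × 12.011 = 96.088 g/mol.
%C = 96.088 / 182.185 × 100 = 52.74%.

52.74%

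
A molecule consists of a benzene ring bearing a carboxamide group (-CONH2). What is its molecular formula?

Atom tally by fragment:
  benzene ring core → C:6 H:6
  (− 1 ring H displaced by substituents)
  + CONH2 → C:1 H:2 O:1 N:1
Element totals:
  C: 7
  H: 7
  N: 1
  O: 1

C7H7NO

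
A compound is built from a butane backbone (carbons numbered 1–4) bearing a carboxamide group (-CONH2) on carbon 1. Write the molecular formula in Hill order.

C5H11NO

Atom tally by fragment:
  H2NOCCH2 → C:2 H:4 O:1 N:1
  CH2 → C:1 H:2
  CH2 → C:1 H:2
  CH3 → C:1 H:3
Element totals:
  C: 5
  H: 11
  N: 1
  O: 1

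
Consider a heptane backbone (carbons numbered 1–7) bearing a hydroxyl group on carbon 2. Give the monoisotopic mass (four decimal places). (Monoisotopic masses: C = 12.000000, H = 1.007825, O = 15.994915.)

116.1201

Atom tally by fragment:
  CH3 → C:1 H:3
  CH(OH) → C:1 H:2 O:1
  CH2 → C:1 H:2
  CH2 → C:1 H:2
  CH2 → C:1 H:2
  CH2 → C:1 H:2
  CH3 → C:1 H:3
Element totals:
  C: 7
  H: 16
  O: 1
Molecular formula: C7H16O.
  M = 7(12.0) + 16(1.007825) + 15.994915
    = 84.000000 + 16.125200 + 15.994915 = 116.120115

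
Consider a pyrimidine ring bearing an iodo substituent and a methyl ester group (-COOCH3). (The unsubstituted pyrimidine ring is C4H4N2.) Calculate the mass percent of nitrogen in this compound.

10.61%

Atom tally by fragment:
  pyrimidine ring core → C:4 H:4 N:2
  (− 2 ring H displaced by substituents)
  + I → I:1
  + COOCH3 → C:2 H:3 O:2
Element totals:
  C: 6
  H: 5
  I: 1
  N: 2
  O: 2
Molecular formula: C6H5IN2O2.
Molar mass = 264.022 g/mol.
Mass from N: 2 × 14.007 = 28.014 g/mol.
%N = 28.014 / 264.022 × 100 = 10.61%.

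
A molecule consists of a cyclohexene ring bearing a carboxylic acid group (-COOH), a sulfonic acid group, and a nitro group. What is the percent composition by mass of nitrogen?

5.58%

Atom tally by fragment:
  cyclohexene ring core → C:6 H:10
  (− 3 ring H displaced by substituents)
  + COOH → C:1 H:1 O:2
  + SO3H → S:1 O:3 H:1
  + NO2 → N:1 O:2
Element totals:
  C: 7
  H: 9
  N: 1
  O: 7
  S: 1
Molecular formula: C7H9NO7S.
Molar mass = 251.209 g/mol.
Mass from N: 1 × 14.007 = 14.007 g/mol.
%N = 14.007 / 251.209 × 100 = 5.58%.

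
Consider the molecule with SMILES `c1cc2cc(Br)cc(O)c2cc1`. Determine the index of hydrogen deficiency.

7

Atom tally by fragment:
  naphthalene ring system core → C:10 H:8
  (− 2 ring H displaced by substituents)
  + Br → Br:1
  + OH → O:1 H:1
Element totals:
  C: 10
  H: 7
  Br: 1
  O: 1
Molecular formula: C10H7BrO.
DoU = (2C + 2 + N − H − X) / 2 = (2·10 + 2 + 0 − 7 − 1) / 2 = 7.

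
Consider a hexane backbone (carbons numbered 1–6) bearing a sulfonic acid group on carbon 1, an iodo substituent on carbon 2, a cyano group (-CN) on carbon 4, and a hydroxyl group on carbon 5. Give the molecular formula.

Atom tally by fragment:
  HO3SCH2 → C:1 H:3 S:1 O:3
  CH(I) → C:1 H:1 I:1
  CH2 → C:1 H:2
  CH(CN) → C:2 H:1 N:1
  CH(OH) → C:1 H:2 O:1
  CH3 → C:1 H:3
Element totals:
  C: 7
  H: 12
  I: 1
  N: 1
  O: 4
  S: 1

C7H12INO4S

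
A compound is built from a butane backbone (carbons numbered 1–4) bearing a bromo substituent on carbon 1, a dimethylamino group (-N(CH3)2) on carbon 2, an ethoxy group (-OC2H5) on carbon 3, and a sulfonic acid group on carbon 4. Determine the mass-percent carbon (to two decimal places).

31.59%

Atom tally by fragment:
  BrCH2 → C:1 H:2 Br:1
  CH(N(CH3)2) → C:3 H:7 N:1
  CH(OC2H5) → C:3 H:6 O:1
  CH2SO3H → C:1 H:3 S:1 O:3
Element totals:
  C: 8
  H: 18
  Br: 1
  N: 1
  O: 4
  S: 1
Molecular formula: C8H18BrNO4S.
Molar mass = 304.199 g/mol.
Mass from C: 8 × 12.011 = 96.088 g/mol.
%C = 96.088 / 304.199 × 100 = 31.59%.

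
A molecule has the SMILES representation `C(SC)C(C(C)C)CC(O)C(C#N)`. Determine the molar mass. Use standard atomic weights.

Atom tally by fragment:
  CH3SCH2 → C:2 H:5 S:1
  CH(CH(CH3)2) → C:4 H:8
  CH2 → C:1 H:2
  CH(OH) → C:1 H:2 O:1
  CH2CN → C:2 H:2 N:1
Element totals:
  C: 10
  H: 19
  N: 1
  O: 1
  S: 1
Molecular formula: C10H19NOS.
  M = 10(12.011) + 19(1.008) + 14.007 + 15.999 + 32.06
    = 120.110 + 19.152 + 14.007 + 15.999 + 32.060 = 201.328

201.33 g/mol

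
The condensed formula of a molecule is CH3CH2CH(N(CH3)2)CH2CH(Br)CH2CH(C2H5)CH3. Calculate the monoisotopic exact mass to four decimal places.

Atom tally by fragment:
  CH3 → C:1 H:3
  CH2 → C:1 H:2
  CH(N(CH3)2) → C:3 H:7 N:1
  CH2 → C:1 H:2
  CH(Br) → C:1 H:1 Br:1
  CH2 → C:1 H:2
  CH(C2H5) → C:3 H:6
  CH3 → C:1 H:3
Element totals:
  C: 12
  H: 26
  Br: 1
  N: 1
Molecular formula: C12H26BrN.
  M = 12(12.0) + 26(1.007825) + 78.918338 + 14.003074
    = 144.000000 + 26.203450 + 78.918338 + 14.003074 = 263.124862

263.1249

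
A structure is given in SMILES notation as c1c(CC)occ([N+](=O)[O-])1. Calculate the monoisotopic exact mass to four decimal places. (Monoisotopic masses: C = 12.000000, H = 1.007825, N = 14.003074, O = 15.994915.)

141.0426

Atom tally by fragment:
  furan ring core → C:4 H:4 O:1
  (− 2 ring H displaced by substituents)
  + C2H5 → C:2 H:5
  + NO2 → N:1 O:2
Element totals:
  C: 6
  H: 7
  N: 1
  O: 3
Molecular formula: C6H7NO3.
  M = 6(12.0) + 7(1.007825) + 14.003074 + 3(15.994915)
    = 72.000000 + 7.054775 + 14.003074 + 47.984745 = 141.042594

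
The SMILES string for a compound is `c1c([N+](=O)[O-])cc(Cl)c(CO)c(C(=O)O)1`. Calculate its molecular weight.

231.59 g/mol

Atom tally by fragment:
  benzene ring core → C:6 H:6
  (− 4 ring H displaced by substituents)
  + NO2 → N:1 O:2
  + Cl → Cl:1
  + CH2OH → C:1 H:3 O:1
  + COOH → C:1 H:1 O:2
Element totals:
  C: 8
  H: 6
  Cl: 1
  N: 1
  O: 5
Molecular formula: C8H6ClNO5.
  M = 8(12.011) + 6(1.008) + 35.45 + 14.007 + 5(15.999)
    = 96.088 + 6.048 + 35.450 + 14.007 + 79.995 = 231.588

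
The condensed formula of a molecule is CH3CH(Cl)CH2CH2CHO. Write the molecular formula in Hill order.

C5H9ClO

Atom tally by fragment:
  CH3 → C:1 H:3
  CH(Cl) → C:1 H:1 Cl:1
  CH2 → C:1 H:2
  CH2CHO → C:2 H:3 O:1
Element totals:
  C: 5
  H: 9
  Cl: 1
  O: 1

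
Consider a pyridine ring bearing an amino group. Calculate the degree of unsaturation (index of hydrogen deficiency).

Atom tally by fragment:
  pyridine ring core → C:5 H:5 N:1
  (− 1 ring H displaced by substituents)
  + NH2 → N:1 H:2
Element totals:
  C: 5
  H: 6
  N: 2
Molecular formula: C5H6N2.
DoU = (2C + 2 + N − H − X) / 2 = (2·5 + 2 + 2 − 6 − 0) / 2 = 4.

4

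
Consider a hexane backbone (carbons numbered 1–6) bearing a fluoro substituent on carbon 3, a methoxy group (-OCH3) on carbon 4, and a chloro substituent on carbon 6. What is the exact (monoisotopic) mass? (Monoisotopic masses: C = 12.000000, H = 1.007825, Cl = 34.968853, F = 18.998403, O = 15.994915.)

168.0717

Atom tally by fragment:
  CH3 → C:1 H:3
  CH2 → C:1 H:2
  CH(F) → C:1 H:1 F:1
  CH(OCH3) → C:2 H:4 O:1
  CH2 → C:1 H:2
  CH2Cl → C:1 H:2 Cl:1
Element totals:
  C: 7
  H: 14
  Cl: 1
  F: 1
  O: 1
Molecular formula: C7H14ClFO.
  M = 7(12.0) + 14(1.007825) + 34.968853 + 18.998403 + 15.994915
    = 84.000000 + 14.109550 + 34.968853 + 18.998403 + 15.994915 = 168.071721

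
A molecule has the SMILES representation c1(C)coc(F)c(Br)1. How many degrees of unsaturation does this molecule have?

Atom tally by fragment:
  furan ring core → C:4 H:4 O:1
  (− 3 ring H displaced by substituents)
  + CH3 → C:1 H:3
  + F → F:1
  + Br → Br:1
Element totals:
  C: 5
  H: 4
  Br: 1
  F: 1
  O: 1
Molecular formula: C5H4BrFO.
DoU = (2C + 2 + N − H − X) / 2 = (2·5 + 2 + 0 − 4 − 2) / 2 = 3.

3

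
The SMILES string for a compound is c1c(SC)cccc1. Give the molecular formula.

Atom tally by fragment:
  benzene ring core → C:6 H:6
  (− 1 ring H displaced by substituents)
  + SCH3 → C:1 H:3 S:1
Element totals:
  C: 7
  H: 8
  S: 1

C7H8S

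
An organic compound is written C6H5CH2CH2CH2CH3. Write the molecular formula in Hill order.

Atom tally by fragment:
  C6H5CH2 → C:7 H:7
  CH2 → C:1 H:2
  CH2 → C:1 H:2
  CH3 → C:1 H:3
Element totals:
  C: 10
  H: 14

C10H14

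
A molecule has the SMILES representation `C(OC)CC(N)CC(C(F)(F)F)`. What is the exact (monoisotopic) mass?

185.1027

Atom tally by fragment:
  CH3OCH2 → C:2 H:5 O:1
  CH2 → C:1 H:2
  CH(NH2) → C:1 H:3 N:1
  CH2 → C:1 H:2
  CH2CF3 → C:2 H:2 F:3
Element totals:
  C: 7
  H: 14
  F: 3
  N: 1
  O: 1
Molecular formula: C7H14F3NO.
  M = 7(12.0) + 14(1.007825) + 3(18.998403) + 14.003074 + 15.994915
    = 84.000000 + 14.109550 + 56.995209 + 14.003074 + 15.994915 = 185.102748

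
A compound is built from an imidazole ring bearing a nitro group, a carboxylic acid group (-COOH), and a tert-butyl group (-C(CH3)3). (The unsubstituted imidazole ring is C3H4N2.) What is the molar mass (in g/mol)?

213.19 g/mol

Atom tally by fragment:
  imidazole ring core → C:3 H:4 N:2
  (− 3 ring H displaced by substituents)
  + NO2 → N:1 O:2
  + COOH → C:1 H:1 O:2
  + C(CH3)3 → C:4 H:9
Element totals:
  C: 8
  H: 11
  N: 3
  O: 4
Molecular formula: C8H11N3O4.
  M = 8(12.011) + 11(1.008) + 3(14.007) + 4(15.999)
    = 96.088 + 11.088 + 42.021 + 63.996 = 213.193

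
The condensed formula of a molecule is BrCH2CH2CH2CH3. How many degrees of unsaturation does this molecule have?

Atom tally by fragment:
  BrCH2 → C:1 H:2 Br:1
  CH2 → C:1 H:2
  CH2 → C:1 H:2
  CH3 → C:1 H:3
Element totals:
  C: 4
  H: 9
  Br: 1
Molecular formula: C4H9Br.
DoU = (2C + 2 + N − H − X) / 2 = (2·4 + 2 + 0 − 9 − 1) / 2 = 0.

0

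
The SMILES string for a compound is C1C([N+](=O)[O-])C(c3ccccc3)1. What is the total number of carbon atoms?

9

Atom tally by fragment:
  cyclopropane ring core → C:3 H:6
  (− 2 ring H displaced by substituents)
  + NO2 → N:1 O:2
  + C6H5 → C:6 H:5
Element totals:
  C: 9
  H: 9
  N: 1
  O: 2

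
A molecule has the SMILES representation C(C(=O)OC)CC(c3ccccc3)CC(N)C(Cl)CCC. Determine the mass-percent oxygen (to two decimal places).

10.26%

Atom tally by fragment:
  CH3OOCCH2 → C:3 H:5 O:2
  CH2 → C:1 H:2
  CH(C6H5) → C:7 H:6
  CH2 → C:1 H:2
  CH(NH2) → C:1 H:3 N:1
  CH(Cl) → C:1 H:1 Cl:1
  CH2 → C:1 H:2
  CH2 → C:1 H:2
  CH3 → C:1 H:3
Element totals:
  C: 17
  H: 26
  Cl: 1
  N: 1
  O: 2
Molecular formula: C17H26ClNO2.
Molar mass = 311.850 g/mol.
Mass from O: 2 × 15.999 = 31.998 g/mol.
%O = 31.998 / 311.850 × 100 = 10.26%.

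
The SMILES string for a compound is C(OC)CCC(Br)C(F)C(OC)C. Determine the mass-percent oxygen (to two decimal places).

Atom tally by fragment:
  CH3OCH2 → C:2 H:5 O:1
  CH2 → C:1 H:2
  CH2 → C:1 H:2
  CH(Br) → C:1 H:1 Br:1
  CH(F) → C:1 H:1 F:1
  CH(OCH3) → C:2 H:4 O:1
  CH3 → C:1 H:3
Element totals:
  C: 9
  H: 18
  Br: 1
  F: 1
  O: 2
Molecular formula: C9H18BrFO2.
Molar mass = 257.143 g/mol.
Mass from O: 2 × 15.999 = 31.998 g/mol.
%O = 31.998 / 257.143 × 100 = 12.44%.

12.44%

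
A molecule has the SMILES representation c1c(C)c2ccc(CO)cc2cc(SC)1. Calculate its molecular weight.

218.31 g/mol

Atom tally by fragment:
  naphthalene ring system core → C:10 H:8
  (− 3 ring H displaced by substituents)
  + CH3 → C:1 H:3
  + CH2OH → C:1 H:3 O:1
  + SCH3 → C:1 H:3 S:1
Element totals:
  C: 13
  H: 14
  O: 1
  S: 1
Molecular formula: C13H14OS.
  M = 13(12.011) + 14(1.008) + 15.999 + 32.06
    = 156.143 + 14.112 + 15.999 + 32.060 = 218.314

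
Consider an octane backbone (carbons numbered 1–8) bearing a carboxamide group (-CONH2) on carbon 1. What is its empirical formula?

C9H19NO

Atom tally by fragment:
  H2NOCCH2 → C:2 H:4 O:1 N:1
  CH2 → C:1 H:2
  CH2 → C:1 H:2
  CH2 → C:1 H:2
  CH2 → C:1 H:2
  CH2 → C:1 H:2
  CH2 → C:1 H:2
  CH3 → C:1 H:3
Element totals:
  C: 9
  H: 19
  N: 1
  O: 1
Molecular formula: C9H19NO.
gcd of subscripts (9, 19, 1, 1) = 1, so the empirical formula equals the molecular formula.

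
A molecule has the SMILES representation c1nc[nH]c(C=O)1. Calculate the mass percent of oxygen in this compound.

16.65%

Atom tally by fragment:
  imidazole ring core → C:3 H:4 N:2
  (− 1 ring H displaced by substituents)
  + CHO → C:1 H:1 O:1
Element totals:
  C: 4
  H: 4
  N: 2
  O: 1
Molecular formula: C4H4N2O.
Molar mass = 96.089 g/mol.
Mass from O: 1 × 15.999 = 15.999 g/mol.
%O = 15.999 / 96.089 × 100 = 16.65%.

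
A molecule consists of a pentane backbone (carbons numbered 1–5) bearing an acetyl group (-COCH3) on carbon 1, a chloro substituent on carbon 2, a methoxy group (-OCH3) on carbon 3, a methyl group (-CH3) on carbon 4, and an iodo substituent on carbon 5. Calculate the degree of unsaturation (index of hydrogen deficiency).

Atom tally by fragment:
  CH3COCH2 → C:3 H:5 O:1
  CH(Cl) → C:1 H:1 Cl:1
  CH(OCH3) → C:2 H:4 O:1
  CH(CH3) → C:2 H:4
  CH2I → C:1 H:2 I:1
Element totals:
  C: 9
  H: 16
  Cl: 1
  I: 1
  O: 2
Molecular formula: C9H16ClIO2.
DoU = (2C + 2 + N − H − X) / 2 = (2·9 + 2 + 0 − 16 − 2) / 2 = 1.

1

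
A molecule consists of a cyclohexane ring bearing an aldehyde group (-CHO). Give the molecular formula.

Atom tally by fragment:
  cyclohexane ring core → C:6 H:12
  (− 1 ring H displaced by substituents)
  + CHO → C:1 H:1 O:1
Element totals:
  C: 7
  H: 12
  O: 1

C7H12O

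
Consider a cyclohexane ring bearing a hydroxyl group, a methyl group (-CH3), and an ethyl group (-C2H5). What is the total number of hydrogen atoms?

Atom tally by fragment:
  cyclohexane ring core → C:6 H:12
  (− 3 ring H displaced by substituents)
  + OH → O:1 H:1
  + CH3 → C:1 H:3
  + C2H5 → C:2 H:5
Element totals:
  C: 9
  H: 18
  O: 1

18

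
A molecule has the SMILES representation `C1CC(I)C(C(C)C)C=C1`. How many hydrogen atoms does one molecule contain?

Atom tally by fragment:
  cyclohexene ring core → C:6 H:10
  (− 2 ring H displaced by substituents)
  + I → I:1
  + CH(CH3)2 → C:3 H:7
Element totals:
  C: 9
  H: 15
  I: 1

15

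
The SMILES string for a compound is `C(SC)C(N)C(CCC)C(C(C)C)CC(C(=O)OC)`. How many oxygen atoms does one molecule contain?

Atom tally by fragment:
  CH3SCH2 → C:2 H:5 S:1
  CH(NH2) → C:1 H:3 N:1
  CH(CH2CH2CH3) → C:4 H:8
  CH(CH(CH3)2) → C:4 H:8
  CH2 → C:1 H:2
  CH2COOCH3 → C:3 H:5 O:2
Element totals:
  C: 15
  H: 31
  N: 1
  O: 2
  S: 1

2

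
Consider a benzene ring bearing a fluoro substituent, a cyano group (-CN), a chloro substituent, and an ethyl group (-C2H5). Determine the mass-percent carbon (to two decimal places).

58.87%

Atom tally by fragment:
  benzene ring core → C:6 H:6
  (− 4 ring H displaced by substituents)
  + F → F:1
  + CN → C:1 N:1
  + Cl → Cl:1
  + C2H5 → C:2 H:5
Element totals:
  C: 9
  H: 7
  Cl: 1
  F: 1
  N: 1
Molecular formula: C9H7ClFN.
Molar mass = 183.610 g/mol.
Mass from C: 9 × 12.011 = 108.099 g/mol.
%C = 108.099 / 183.610 × 100 = 58.87%.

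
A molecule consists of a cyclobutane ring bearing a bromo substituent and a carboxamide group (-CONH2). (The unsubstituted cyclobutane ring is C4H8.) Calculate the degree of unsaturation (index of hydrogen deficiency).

2

Atom tally by fragment:
  cyclobutane ring core → C:4 H:8
  (− 2 ring H displaced by substituents)
  + Br → Br:1
  + CONH2 → C:1 H:2 O:1 N:1
Element totals:
  C: 5
  H: 8
  Br: 1
  N: 1
  O: 1
Molecular formula: C5H8BrNO.
DoU = (2C + 2 + N − H − X) / 2 = (2·5 + 2 + 1 − 8 − 1) / 2 = 2.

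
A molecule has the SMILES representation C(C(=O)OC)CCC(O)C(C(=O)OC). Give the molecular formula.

C9H16O5

Atom tally by fragment:
  CH3OOCCH2 → C:3 H:5 O:2
  CH2 → C:1 H:2
  CH2 → C:1 H:2
  CH(OH) → C:1 H:2 O:1
  CH2COOCH3 → C:3 H:5 O:2
Element totals:
  C: 9
  H: 16
  O: 5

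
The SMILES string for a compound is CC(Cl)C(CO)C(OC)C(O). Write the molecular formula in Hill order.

C7H15ClO3

Atom tally by fragment:
  CH3 → C:1 H:3
  CH(Cl) → C:1 H:1 Cl:1
  CH(CH2OH) → C:2 H:4 O:1
  CH(OCH3) → C:2 H:4 O:1
  CH2OH → C:1 H:3 O:1
Element totals:
  C: 7
  H: 15
  Cl: 1
  O: 3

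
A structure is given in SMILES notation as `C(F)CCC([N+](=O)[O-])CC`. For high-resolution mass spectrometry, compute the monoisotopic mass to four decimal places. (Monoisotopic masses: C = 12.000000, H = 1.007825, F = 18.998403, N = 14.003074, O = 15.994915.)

Atom tally by fragment:
  FCH2 → C:1 H:2 F:1
  CH2 → C:1 H:2
  CH2 → C:1 H:2
  CH(NO2) → C:1 H:1 N:1 O:2
  CH2 → C:1 H:2
  CH3 → C:1 H:3
Element totals:
  C: 6
  H: 12
  F: 1
  N: 1
  O: 2
Molecular formula: C6H12FNO2.
  M = 6(12.0) + 12(1.007825) + 18.998403 + 14.003074 + 2(15.994915)
    = 72.000000 + 12.093900 + 18.998403 + 14.003074 + 31.989830 = 149.085207

149.0852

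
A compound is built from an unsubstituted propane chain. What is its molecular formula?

Atom tally by fragment:
  CH3 → C:1 H:3
  CH2 → C:1 H:2
  CH3 → C:1 H:3
Element totals:
  C: 3
  H: 8

C3H8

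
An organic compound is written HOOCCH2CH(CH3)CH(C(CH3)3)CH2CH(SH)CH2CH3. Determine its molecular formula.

C13H26O2S

Atom tally by fragment:
  HOOCCH2 → C:2 H:3 O:2
  CH(CH3) → C:2 H:4
  CH(C(CH3)3) → C:5 H:10
  CH2 → C:1 H:2
  CH(SH) → C:1 H:2 S:1
  CH2 → C:1 H:2
  CH3 → C:1 H:3
Element totals:
  C: 13
  H: 26
  O: 2
  S: 1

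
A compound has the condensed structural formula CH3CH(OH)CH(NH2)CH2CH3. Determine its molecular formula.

Atom tally by fragment:
  CH3 → C:1 H:3
  CH(OH) → C:1 H:2 O:1
  CH(NH2) → C:1 H:3 N:1
  CH2 → C:1 H:2
  CH3 → C:1 H:3
Element totals:
  C: 5
  H: 13
  N: 1
  O: 1

C5H13NO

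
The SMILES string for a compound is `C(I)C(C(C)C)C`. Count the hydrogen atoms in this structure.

Atom tally by fragment:
  ICH2 → C:1 H:2 I:1
  CH(CH(CH3)2) → C:4 H:8
  CH3 → C:1 H:3
Element totals:
  C: 6
  H: 13
  I: 1

13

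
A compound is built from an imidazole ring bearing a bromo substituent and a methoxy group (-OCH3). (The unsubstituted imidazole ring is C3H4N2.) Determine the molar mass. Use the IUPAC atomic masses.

Atom tally by fragment:
  imidazole ring core → C:3 H:4 N:2
  (− 2 ring H displaced by substituents)
  + Br → Br:1
  + OCH3 → C:1 H:3 O:1
Element totals:
  C: 4
  H: 5
  Br: 1
  N: 2
  O: 1
Molecular formula: C4H5BrN2O.
  M = 4(12.011) + 5(1.008) + 79.904 + 2(14.007) + 15.999
    = 48.044 + 5.040 + 79.904 + 28.014 + 15.999 = 177.001

177.00 g/mol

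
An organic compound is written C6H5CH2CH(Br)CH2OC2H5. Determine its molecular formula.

Atom tally by fragment:
  C6H5CH2 → C:7 H:7
  CH(Br) → C:1 H:1 Br:1
  CH2OC2H5 → C:3 H:7 O:1
Element totals:
  C: 11
  H: 15
  Br: 1
  O: 1

C11H15BrO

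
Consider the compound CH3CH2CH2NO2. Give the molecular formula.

Element totals:
  C: 3
  H: 7
  N: 1
  O: 2

C3H7NO2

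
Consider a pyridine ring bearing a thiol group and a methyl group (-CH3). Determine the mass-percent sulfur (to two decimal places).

Atom tally by fragment:
  pyridine ring core → C:5 H:5 N:1
  (− 2 ring H displaced by substituents)
  + SH → S:1 H:1
  + CH3 → C:1 H:3
Element totals:
  C: 6
  H: 7
  N: 1
  S: 1
Molecular formula: C6H7NS.
Molar mass = 125.189 g/mol.
Mass from S: 1 × 32.06 = 32.060 g/mol.
%S = 32.060 / 125.189 × 100 = 25.61%.

25.61%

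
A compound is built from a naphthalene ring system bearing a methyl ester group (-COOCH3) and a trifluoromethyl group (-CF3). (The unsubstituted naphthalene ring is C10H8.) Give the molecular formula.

C13H9F3O2

Atom tally by fragment:
  naphthalene ring system core → C:10 H:8
  (− 2 ring H displaced by substituents)
  + COOCH3 → C:2 H:3 O:2
  + CF3 → C:1 F:3
Element totals:
  C: 13
  H: 9
  F: 3
  O: 2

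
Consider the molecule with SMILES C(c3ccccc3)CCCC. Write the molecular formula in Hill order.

Atom tally by fragment:
  C6H5CH2 → C:7 H:7
  CH2 → C:1 H:2
  CH2 → C:1 H:2
  CH2 → C:1 H:2
  CH3 → C:1 H:3
Element totals:
  C: 11
  H: 16

C11H16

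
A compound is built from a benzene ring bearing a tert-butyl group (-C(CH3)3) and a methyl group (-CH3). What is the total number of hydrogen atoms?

Atom tally by fragment:
  benzene ring core → C:6 H:6
  (− 2 ring H displaced by substituents)
  + C(CH3)3 → C:4 H:9
  + CH3 → C:1 H:3
Element totals:
  C: 11
  H: 16

16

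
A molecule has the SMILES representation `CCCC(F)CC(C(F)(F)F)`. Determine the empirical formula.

C7H12F4

Atom tally by fragment:
  CH3 → C:1 H:3
  CH2 → C:1 H:2
  CH2 → C:1 H:2
  CH(F) → C:1 H:1 F:1
  CH2 → C:1 H:2
  CH2CF3 → C:2 H:2 F:3
Element totals:
  C: 7
  H: 12
  F: 4
Molecular formula: C7H12F4.
gcd of subscripts (7, 4, 12) = 1, so the empirical formula equals the molecular formula.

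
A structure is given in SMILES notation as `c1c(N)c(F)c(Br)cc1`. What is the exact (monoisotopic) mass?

Atom tally by fragment:
  benzene ring core → C:6 H:6
  (− 3 ring H displaced by substituents)
  + NH2 → N:1 H:2
  + F → F:1
  + Br → Br:1
Element totals:
  C: 6
  H: 5
  Br: 1
  F: 1
  N: 1
Molecular formula: C6H5BrFN.
  M = 6(12.0) + 5(1.007825) + 78.918338 + 18.998403 + 14.003074
    = 72.000000 + 5.039125 + 78.918338 + 18.998403 + 14.003074 = 188.958940

188.9589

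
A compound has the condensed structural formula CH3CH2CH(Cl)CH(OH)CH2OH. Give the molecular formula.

C5H11ClO2

Atom tally by fragment:
  CH3 → C:1 H:3
  CH2 → C:1 H:2
  CH(Cl) → C:1 H:1 Cl:1
  CH(OH) → C:1 H:2 O:1
  CH2OH → C:1 H:3 O:1
Element totals:
  C: 5
  H: 11
  Cl: 1
  O: 2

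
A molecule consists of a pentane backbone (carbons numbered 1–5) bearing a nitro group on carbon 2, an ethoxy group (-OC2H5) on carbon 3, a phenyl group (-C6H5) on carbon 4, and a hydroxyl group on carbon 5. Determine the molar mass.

Atom tally by fragment:
  CH3 → C:1 H:3
  CH(NO2) → C:1 H:1 N:1 O:2
  CH(OC2H5) → C:3 H:6 O:1
  CH(C6H5) → C:7 H:6
  CH2OH → C:1 H:3 O:1
Element totals:
  C: 13
  H: 19
  N: 1
  O: 4
Molecular formula: C13H19NO4.
  M = 13(12.011) + 19(1.008) + 14.007 + 4(15.999)
    = 156.143 + 19.152 + 14.007 + 63.996 = 253.298

253.30 g/mol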